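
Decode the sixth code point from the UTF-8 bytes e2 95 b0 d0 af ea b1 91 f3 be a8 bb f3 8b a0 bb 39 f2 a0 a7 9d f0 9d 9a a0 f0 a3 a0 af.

U+0039

Offset 0: leading byte 0xE2 = 11100010 → 3-byte char #1 = E2 95 B0.
Offset 3: leading byte 0xD0 = 11010000 → 2-byte char #2 = D0 AF.
Offset 5: leading byte 0xEA = 11101010 → 3-byte char #3 = EA B1 91.
Offset 8: leading byte 0xF3 = 11110011 → 4-byte char #4 = F3 BE A8 BB.
Offset 12: leading byte 0xF3 = 11110011 → 4-byte char #5 = F3 8B A0 BB.
Offset 16: leading byte 0x39 = 00111001 → 1-byte char #6 = 39.
Leading byte 0x39 = 00111001 matches 0xxxxxxx → 1-byte sequence.
Byte 1: 0x39 = 00111001, payload 0111001 (7 bits).
Concatenate: 0111001 = 0x39 (7 bits → U+0039).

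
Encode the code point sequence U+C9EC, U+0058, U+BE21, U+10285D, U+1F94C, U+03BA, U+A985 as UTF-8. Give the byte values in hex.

EC A7 AC 58 EB B8 A1 F4 82 A1 9D F0 9F A5 8C CE BA EA A6 85

U+C9EC: 3-byte form → EC A7 AC.
U+0058: 1-byte form → 58.
U+BE21: 3-byte form → EB B8 A1.
U+10285D: 4-byte form → F4 82 A1 9D.
U+1F94C: 4-byte form → F0 9F A5 8C.
U+03BA: 2-byte form → CE BA.
U+A985: 3-byte form → EA A6 85.
Concatenated (20 bytes): EC A7 AC 58 EB B8 A1 F4 82 A1 9D F0 9F A5 8C CE BA EA A6 85.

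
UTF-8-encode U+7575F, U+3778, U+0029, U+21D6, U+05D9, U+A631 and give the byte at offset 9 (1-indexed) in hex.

1-indexed offset 9 is 0-indexed offset 8.
U+7575F → 4-byte form F1 B5 9D 9F at offsets 0–3.
U+3778 → 3-byte form E3 9D B8 at offsets 4–6.
U+0029 → 1-byte form 29 at offsets 7–7.
U+21D6 → 3-byte form E2 87 96 at offsets 8–10.
Offset 8 falls in char 4's range; it's byte 1 of E2 87 96 = 0xE2.

0xE2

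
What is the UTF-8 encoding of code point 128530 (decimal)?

U+1F612 = 0x1F612 = 128530 decimal. In range U+10000–U+10FFFF → 4-byte form: 11110xxx 10xxxxxx 10xxxxxx 10xxxxxx.
Binary (21 bits): 000011111011000010010.
Split 3+6+6+6: 000 | 011111 | 011000 | 010010.
Byte 1: 11110000 = 0xF0.
Byte 2: 10011111 = 0x9F.
Byte 3: 10011000 = 0x98.
Byte 4: 10010010 = 0x92.

F0 9F 98 92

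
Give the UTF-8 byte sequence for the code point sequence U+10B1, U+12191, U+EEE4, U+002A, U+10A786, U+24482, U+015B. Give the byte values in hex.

U+10B1: 3-byte form → E1 82 B1.
U+12191: 4-byte form → F0 92 86 91.
U+EEE4: 3-byte form → EE BB A4.
U+002A: 1-byte form → 2A.
U+10A786: 4-byte form → F4 8A 9E 86.
U+24482: 4-byte form → F0 A4 92 82.
U+015B: 2-byte form → C5 9B.
Concatenated (21 bytes): E1 82 B1 F0 92 86 91 EE BB A4 2A F4 8A 9E 86 F0 A4 92 82 C5 9B.

E1 82 B1 F0 92 86 91 EE BB A4 2A F4 8A 9E 86 F0 A4 92 82 C5 9B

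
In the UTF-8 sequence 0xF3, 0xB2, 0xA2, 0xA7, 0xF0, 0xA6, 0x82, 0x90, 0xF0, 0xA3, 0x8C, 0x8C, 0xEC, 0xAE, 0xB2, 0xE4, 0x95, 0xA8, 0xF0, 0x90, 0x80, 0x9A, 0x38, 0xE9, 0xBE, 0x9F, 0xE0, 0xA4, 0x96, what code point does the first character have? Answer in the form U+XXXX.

Offset 0: leading byte 0xF3 = 11110011 → 4-byte char #1 = F3 B2 A2 A7.
Leading byte 0xF3 = 11110011 matches 11110xxx → 4-byte sequence.
Byte 1: 0xF3 = 11110011, payload 011 (3 bits).
Byte 2: 0xB2 = 10110010 (10xxxxxx ✓), payload 110010.
Byte 3: 0xA2 = 10100010 (10xxxxxx ✓), payload 100010.
Byte 4: 0xA7 = 10100111 (10xxxxxx ✓), payload 100111.
Concatenate: 011110010100010100111 = 0xF28A7 (21 bits → U+F28A7).

U+F28A7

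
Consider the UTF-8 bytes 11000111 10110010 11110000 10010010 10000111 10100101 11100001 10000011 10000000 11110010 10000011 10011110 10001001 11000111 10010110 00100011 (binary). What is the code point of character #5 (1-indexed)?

Offset 0: leading byte 0xC7 = 11000111 → 2-byte char #1 = C7 B2.
Offset 2: leading byte 0xF0 = 11110000 → 4-byte char #2 = F0 92 87 A5.
Offset 6: leading byte 0xE1 = 11100001 → 3-byte char #3 = E1 83 80.
Offset 9: leading byte 0xF2 = 11110010 → 4-byte char #4 = F2 83 9E 89.
Offset 13: leading byte 0xC7 = 11000111 → 2-byte char #5 = C7 96.
Leading byte 0xC7 = 11000111 matches 110xxxxx → 2-byte sequence.
Byte 1: 0xC7 = 11000111, payload 00111 (5 bits).
Byte 2: 0x96 = 10010110 (10xxxxxx ✓), payload 010110.
Concatenate: 00111010110 = 0x1D6 (11 bits → U+01D6).

U+01D6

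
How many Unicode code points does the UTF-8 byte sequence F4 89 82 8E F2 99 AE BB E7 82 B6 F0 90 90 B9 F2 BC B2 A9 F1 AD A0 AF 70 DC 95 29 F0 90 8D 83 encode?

10

Byte at offset 0: 0xF4 = 11110100 → 4-byte char (#1). Advance 4.
Byte at offset 4: 0xF2 = 11110010 → 4-byte char (#2). Advance 4.
Byte at offset 8: 0xE7 = 11100111 → 3-byte char (#3). Advance 3.
Byte at offset 11: 0xF0 = 11110000 → 4-byte char (#4). Advance 4.
Byte at offset 15: 0xF2 = 11110010 → 4-byte char (#5). Advance 4.
Byte at offset 19: 0xF1 = 11110001 → 4-byte char (#6). Advance 4.
Byte at offset 23: 0x70 = 01110000 → 1-byte char (#7). Advance 1.
Byte at offset 24: 0xDC = 11011100 → 2-byte char (#8). Advance 2.
Byte at offset 26: 0x29 = 00101001 → 1-byte char (#9). Advance 1.
Byte at offset 27: 0xF0 = 11110000 → 4-byte char (#10). Advance 4.
Reached end at offset 31 after 10 code points.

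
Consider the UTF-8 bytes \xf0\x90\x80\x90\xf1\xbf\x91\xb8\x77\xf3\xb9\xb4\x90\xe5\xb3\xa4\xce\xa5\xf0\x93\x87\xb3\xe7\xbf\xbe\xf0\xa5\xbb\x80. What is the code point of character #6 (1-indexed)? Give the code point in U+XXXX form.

Offset 0: leading byte 0xF0 = 11110000 → 4-byte char #1 = F0 90 80 90.
Offset 4: leading byte 0xF1 = 11110001 → 4-byte char #2 = F1 BF 91 B8.
Offset 8: leading byte 0x77 = 01110111 → 1-byte char #3 = 77.
Offset 9: leading byte 0xF3 = 11110011 → 4-byte char #4 = F3 B9 B4 90.
Offset 13: leading byte 0xE5 = 11100101 → 3-byte char #5 = E5 B3 A4.
Offset 16: leading byte 0xCE = 11001110 → 2-byte char #6 = CE A5.
Leading byte 0xCE = 11001110 matches 110xxxxx → 2-byte sequence.
Byte 1: 0xCE = 11001110, payload 01110 (5 bits).
Byte 2: 0xA5 = 10100101 (10xxxxxx ✓), payload 100101.
Concatenate: 01110100101 = 0x3A5 (11 bits → U+03A5).

U+03A5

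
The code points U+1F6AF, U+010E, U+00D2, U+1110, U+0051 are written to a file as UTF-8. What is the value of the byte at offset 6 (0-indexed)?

U+1F6AF → 4-byte form F0 9F 9A AF at offsets 0–3.
U+010E → 2-byte form C4 8E at offsets 4–5.
U+00D2 → 2-byte form C3 92 at offsets 6–7.
Offset 6 falls in char 3's range; it's byte 1 of C3 92 = 0xC3.

0xC3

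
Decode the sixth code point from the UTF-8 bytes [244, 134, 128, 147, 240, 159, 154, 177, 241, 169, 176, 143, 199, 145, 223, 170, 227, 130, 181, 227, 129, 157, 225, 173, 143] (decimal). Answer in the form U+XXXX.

U+30B5

Offset 0: leading byte 0xF4 = 11110100 → 4-byte char #1 = F4 86 80 93.
Offset 4: leading byte 0xF0 = 11110000 → 4-byte char #2 = F0 9F 9A B1.
Offset 8: leading byte 0xF1 = 11110001 → 4-byte char #3 = F1 A9 B0 8F.
Offset 12: leading byte 0xC7 = 11000111 → 2-byte char #4 = C7 91.
Offset 14: leading byte 0xDF = 11011111 → 2-byte char #5 = DF AA.
Offset 16: leading byte 0xE3 = 11100011 → 3-byte char #6 = E3 82 B5.
Leading byte 0xE3 = 11100011 matches 1110xxxx → 3-byte sequence.
Byte 1: 0xE3 = 11100011, payload 0011 (4 bits).
Byte 2: 0x82 = 10000010 (10xxxxxx ✓), payload 000010.
Byte 3: 0xB5 = 10110101 (10xxxxxx ✓), payload 110101.
Concatenate: 0011000010110101 = 0x30B5 (16 bits → U+30B5).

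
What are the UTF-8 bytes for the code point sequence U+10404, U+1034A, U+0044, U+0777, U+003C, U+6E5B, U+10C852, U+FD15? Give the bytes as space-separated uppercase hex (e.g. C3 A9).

F0 90 90 84 F0 90 8D 8A 44 DD B7 3C E6 B9 9B F4 8C A1 92 EF B4 95

U+10404: 4-byte form → F0 90 90 84.
U+1034A: 4-byte form → F0 90 8D 8A.
U+0044: 1-byte form → 44.
U+0777: 2-byte form → DD B7.
U+003C: 1-byte form → 3C.
U+6E5B: 3-byte form → E6 B9 9B.
U+10C852: 4-byte form → F4 8C A1 92.
U+FD15: 3-byte form → EF B4 95.
Concatenated (22 bytes): F0 90 90 84 F0 90 8D 8A 44 DD B7 3C E6 B9 9B F4 8C A1 92 EF B4 95.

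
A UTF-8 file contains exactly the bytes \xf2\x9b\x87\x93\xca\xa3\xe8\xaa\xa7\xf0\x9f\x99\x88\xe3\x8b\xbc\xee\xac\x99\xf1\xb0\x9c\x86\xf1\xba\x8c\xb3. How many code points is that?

Byte at offset 0: 0xF2 = 11110010 → 4-byte char (#1). Advance 4.
Byte at offset 4: 0xCA = 11001010 → 2-byte char (#2). Advance 2.
Byte at offset 6: 0xE8 = 11101000 → 3-byte char (#3). Advance 3.
Byte at offset 9: 0xF0 = 11110000 → 4-byte char (#4). Advance 4.
Byte at offset 13: 0xE3 = 11100011 → 3-byte char (#5). Advance 3.
Byte at offset 16: 0xEE = 11101110 → 3-byte char (#6). Advance 3.
Byte at offset 19: 0xF1 = 11110001 → 4-byte char (#7). Advance 4.
Byte at offset 23: 0xF1 = 11110001 → 4-byte char (#8). Advance 4.
Reached end at offset 27 after 8 code points.

8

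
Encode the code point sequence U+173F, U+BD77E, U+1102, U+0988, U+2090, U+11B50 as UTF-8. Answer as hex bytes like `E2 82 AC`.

E1 9C BF F2 BD 9D BE E1 84 82 E0 A6 88 E2 82 90 F0 91 AD 90

U+173F: 3-byte form → E1 9C BF.
U+BD77E: 4-byte form → F2 BD 9D BE.
U+1102: 3-byte form → E1 84 82.
U+0988: 3-byte form → E0 A6 88.
U+2090: 3-byte form → E2 82 90.
U+11B50: 4-byte form → F0 91 AD 90.
Concatenated (20 bytes): E1 9C BF F2 BD 9D BE E1 84 82 E0 A6 88 E2 82 90 F0 91 AD 90.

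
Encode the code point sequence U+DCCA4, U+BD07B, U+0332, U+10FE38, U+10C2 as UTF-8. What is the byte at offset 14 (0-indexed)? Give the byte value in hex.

U+DCCA4 → 4-byte form F3 9C B2 A4 at offsets 0–3.
U+BD07B → 4-byte form F2 BD 81 BB at offsets 4–7.
U+0332 → 2-byte form CC B2 at offsets 8–9.
U+10FE38 → 4-byte form F4 8F B8 B8 at offsets 10–13.
U+10C2 → 3-byte form E1 83 82 at offsets 14–16.
Offset 14 falls in char 5's range; it's byte 1 of E1 83 82 = 0xE1.

0xE1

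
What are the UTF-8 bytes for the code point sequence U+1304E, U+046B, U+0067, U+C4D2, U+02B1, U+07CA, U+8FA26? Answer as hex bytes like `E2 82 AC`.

U+1304E: 4-byte form → F0 93 81 8E.
U+046B: 2-byte form → D1 AB.
U+0067: 1-byte form → 67.
U+C4D2: 3-byte form → EC 93 92.
U+02B1: 2-byte form → CA B1.
U+07CA: 2-byte form → DF 8A.
U+8FA26: 4-byte form → F2 8F A8 A6.
Concatenated (18 bytes): F0 93 81 8E D1 AB 67 EC 93 92 CA B1 DF 8A F2 8F A8 A6.

F0 93 81 8E D1 AB 67 EC 93 92 CA B1 DF 8A F2 8F A8 A6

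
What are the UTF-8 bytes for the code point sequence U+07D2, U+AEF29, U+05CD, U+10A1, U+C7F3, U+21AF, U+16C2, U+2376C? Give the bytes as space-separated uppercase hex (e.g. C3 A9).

DF 92 F2 AE BC A9 D7 8D E1 82 A1 EC 9F B3 E2 86 AF E1 9B 82 F0 A3 9D AC

U+07D2: 2-byte form → DF 92.
U+AEF29: 4-byte form → F2 AE BC A9.
U+05CD: 2-byte form → D7 8D.
U+10A1: 3-byte form → E1 82 A1.
U+C7F3: 3-byte form → EC 9F B3.
U+21AF: 3-byte form → E2 86 AF.
U+16C2: 3-byte form → E1 9B 82.
U+2376C: 4-byte form → F0 A3 9D AC.
Concatenated (24 bytes): DF 92 F2 AE BC A9 D7 8D E1 82 A1 EC 9F B3 E2 86 AF E1 9B 82 F0 A3 9D AC.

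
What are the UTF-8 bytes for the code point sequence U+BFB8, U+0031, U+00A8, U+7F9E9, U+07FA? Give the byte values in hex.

EB BE B8 31 C2 A8 F1 BF A7 A9 DF BA

U+BFB8: 3-byte form → EB BE B8.
U+0031: 1-byte form → 31.
U+00A8: 2-byte form → C2 A8.
U+7F9E9: 4-byte form → F1 BF A7 A9.
U+07FA: 2-byte form → DF BA.
Concatenated (12 bytes): EB BE B8 31 C2 A8 F1 BF A7 A9 DF BA.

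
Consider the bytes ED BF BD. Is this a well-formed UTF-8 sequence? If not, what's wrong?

invalid (encodes a surrogate (U+D800–U+DFFF))

Structurally a 3-byte sequence; payload = 0xDFFD.
But 0xDFFD is in U+D800–U+DFFF, the surrogate range. Surrogates are not Unicode scalar values and are forbidden in UTF-8.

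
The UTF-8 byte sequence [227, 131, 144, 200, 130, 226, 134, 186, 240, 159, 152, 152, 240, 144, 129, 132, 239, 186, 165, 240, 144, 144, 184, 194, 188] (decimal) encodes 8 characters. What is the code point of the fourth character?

Offset 0: leading byte 0xE3 = 11100011 → 3-byte char #1 = E3 83 90.
Offset 3: leading byte 0xC8 = 11001000 → 2-byte char #2 = C8 82.
Offset 5: leading byte 0xE2 = 11100010 → 3-byte char #3 = E2 86 BA.
Offset 8: leading byte 0xF0 = 11110000 → 4-byte char #4 = F0 9F 98 98.
Leading byte 0xF0 = 11110000 matches 11110xxx → 4-byte sequence.
Byte 1: 0xF0 = 11110000, payload 000 (3 bits).
Byte 2: 0x9F = 10011111 (10xxxxxx ✓), payload 011111.
Byte 3: 0x98 = 10011000 (10xxxxxx ✓), payload 011000.
Byte 4: 0x98 = 10011000 (10xxxxxx ✓), payload 011000.
Concatenate: 000011111011000011000 = 0x1F618 (21 bits → U+1F618).

U+1F618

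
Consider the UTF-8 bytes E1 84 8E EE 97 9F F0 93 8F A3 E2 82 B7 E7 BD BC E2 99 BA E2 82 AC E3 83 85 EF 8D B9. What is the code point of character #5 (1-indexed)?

Offset 0: leading byte 0xE1 = 11100001 → 3-byte char #1 = E1 84 8E.
Offset 3: leading byte 0xEE = 11101110 → 3-byte char #2 = EE 97 9F.
Offset 6: leading byte 0xF0 = 11110000 → 4-byte char #3 = F0 93 8F A3.
Offset 10: leading byte 0xE2 = 11100010 → 3-byte char #4 = E2 82 B7.
Offset 13: leading byte 0xE7 = 11100111 → 3-byte char #5 = E7 BD BC.
Leading byte 0xE7 = 11100111 matches 1110xxxx → 3-byte sequence.
Byte 1: 0xE7 = 11100111, payload 0111 (4 bits).
Byte 2: 0xBD = 10111101 (10xxxxxx ✓), payload 111101.
Byte 3: 0xBC = 10111100 (10xxxxxx ✓), payload 111100.
Concatenate: 0111111101111100 = 0x7F7C (16 bits → U+7F7C).

U+7F7C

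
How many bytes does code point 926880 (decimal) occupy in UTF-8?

U+E24A0 = 0xE24A0. UTF-8 uses 1 byte below 0x80, 2 below 0x800, 3 below 0x10000, 4 up to 0x10FFFF. 0xE24A0 is in U+10000–U+10FFFF → 4 bytes.

4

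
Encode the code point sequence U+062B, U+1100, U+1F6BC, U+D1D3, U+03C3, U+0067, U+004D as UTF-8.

U+062B: 2-byte form → D8 AB.
U+1100: 3-byte form → E1 84 80.
U+1F6BC: 4-byte form → F0 9F 9A BC.
U+D1D3: 3-byte form → ED 87 93.
U+03C3: 2-byte form → CF 83.
U+0067: 1-byte form → 67.
U+004D: 1-byte form → 4D.
Concatenated (16 bytes): D8 AB E1 84 80 F0 9F 9A BC ED 87 93 CF 83 67 4D.

D8 AB E1 84 80 F0 9F 9A BC ED 87 93 CF 83 67 4D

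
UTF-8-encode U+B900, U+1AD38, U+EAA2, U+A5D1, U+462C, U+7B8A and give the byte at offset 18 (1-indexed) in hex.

1-indexed offset 18 is 0-indexed offset 17.
U+B900 → 3-byte form EB A4 80 at offsets 0–2.
U+1AD38 → 4-byte form F0 9A B4 B8 at offsets 3–6.
U+EAA2 → 3-byte form EE AA A2 at offsets 7–9.
U+A5D1 → 3-byte form EA 97 91 at offsets 10–12.
U+462C → 3-byte form E4 98 AC at offsets 13–15.
U+7B8A → 3-byte form E7 AE 8A at offsets 16–18.
Offset 17 falls in char 6's range; it's byte 2 of E7 AE 8A = 0xAE.

0xAE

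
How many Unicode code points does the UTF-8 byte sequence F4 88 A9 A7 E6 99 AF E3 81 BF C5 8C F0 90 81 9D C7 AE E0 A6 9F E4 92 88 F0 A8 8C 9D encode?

9

Byte at offset 0: 0xF4 = 11110100 → 4-byte char (#1). Advance 4.
Byte at offset 4: 0xE6 = 11100110 → 3-byte char (#2). Advance 3.
Byte at offset 7: 0xE3 = 11100011 → 3-byte char (#3). Advance 3.
Byte at offset 10: 0xC5 = 11000101 → 2-byte char (#4). Advance 2.
Byte at offset 12: 0xF0 = 11110000 → 4-byte char (#5). Advance 4.
Byte at offset 16: 0xC7 = 11000111 → 2-byte char (#6). Advance 2.
Byte at offset 18: 0xE0 = 11100000 → 3-byte char (#7). Advance 3.
Byte at offset 21: 0xE4 = 11100100 → 3-byte char (#8). Advance 3.
Byte at offset 24: 0xF0 = 11110000 → 4-byte char (#9). Advance 4.
Reached end at offset 28 after 9 code points.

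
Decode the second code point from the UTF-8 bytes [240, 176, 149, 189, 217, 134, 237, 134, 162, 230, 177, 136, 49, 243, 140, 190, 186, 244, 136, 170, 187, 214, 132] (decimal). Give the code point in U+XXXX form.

U+0646

Offset 0: leading byte 0xF0 = 11110000 → 4-byte char #1 = F0 B0 95 BD.
Offset 4: leading byte 0xD9 = 11011001 → 2-byte char #2 = D9 86.
Leading byte 0xD9 = 11011001 matches 110xxxxx → 2-byte sequence.
Byte 1: 0xD9 = 11011001, payload 11001 (5 bits).
Byte 2: 0x86 = 10000110 (10xxxxxx ✓), payload 000110.
Concatenate: 11001000110 = 0x646 (11 bits → U+0646).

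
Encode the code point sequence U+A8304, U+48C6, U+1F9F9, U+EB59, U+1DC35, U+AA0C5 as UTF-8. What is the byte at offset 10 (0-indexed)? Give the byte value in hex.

0xB9

U+A8304 → 4-byte form F2 A8 8C 84 at offsets 0–3.
U+48C6 → 3-byte form E4 A3 86 at offsets 4–6.
U+1F9F9 → 4-byte form F0 9F A7 B9 at offsets 7–10.
Offset 10 falls in char 3's range; it's byte 4 of F0 9F A7 B9 = 0xB9.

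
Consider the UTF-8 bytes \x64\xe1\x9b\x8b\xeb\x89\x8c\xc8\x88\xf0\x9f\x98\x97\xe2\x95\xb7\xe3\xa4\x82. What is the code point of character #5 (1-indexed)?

U+1F617

Offset 0: leading byte 0x64 = 01100100 → 1-byte char #1 = 64.
Offset 1: leading byte 0xE1 = 11100001 → 3-byte char #2 = E1 9B 8B.
Offset 4: leading byte 0xEB = 11101011 → 3-byte char #3 = EB 89 8C.
Offset 7: leading byte 0xC8 = 11001000 → 2-byte char #4 = C8 88.
Offset 9: leading byte 0xF0 = 11110000 → 4-byte char #5 = F0 9F 98 97.
Leading byte 0xF0 = 11110000 matches 11110xxx → 4-byte sequence.
Byte 1: 0xF0 = 11110000, payload 000 (3 bits).
Byte 2: 0x9F = 10011111 (10xxxxxx ✓), payload 011111.
Byte 3: 0x98 = 10011000 (10xxxxxx ✓), payload 011000.
Byte 4: 0x97 = 10010111 (10xxxxxx ✓), payload 010111.
Concatenate: 000011111011000010111 = 0x1F617 (21 bits → U+1F617).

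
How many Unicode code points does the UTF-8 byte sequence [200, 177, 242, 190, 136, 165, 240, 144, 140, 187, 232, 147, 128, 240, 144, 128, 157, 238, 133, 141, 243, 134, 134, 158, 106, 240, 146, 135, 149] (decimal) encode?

Byte at offset 0: 0xC8 = 11001000 → 2-byte char (#1). Advance 2.
Byte at offset 2: 0xF2 = 11110010 → 4-byte char (#2). Advance 4.
Byte at offset 6: 0xF0 = 11110000 → 4-byte char (#3). Advance 4.
Byte at offset 10: 0xE8 = 11101000 → 3-byte char (#4). Advance 3.
Byte at offset 13: 0xF0 = 11110000 → 4-byte char (#5). Advance 4.
Byte at offset 17: 0xEE = 11101110 → 3-byte char (#6). Advance 3.
Byte at offset 20: 0xF3 = 11110011 → 4-byte char (#7). Advance 4.
Byte at offset 24: 0x6A = 01101010 → 1-byte char (#8). Advance 1.
Byte at offset 25: 0xF0 = 11110000 → 4-byte char (#9). Advance 4.
Reached end at offset 29 after 9 code points.

9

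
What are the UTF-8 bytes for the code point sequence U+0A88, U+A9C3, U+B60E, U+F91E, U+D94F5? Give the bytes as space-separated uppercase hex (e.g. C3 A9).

U+0A88: 3-byte form → E0 AA 88.
U+A9C3: 3-byte form → EA A7 83.
U+B60E: 3-byte form → EB 98 8E.
U+F91E: 3-byte form → EF A4 9E.
U+D94F5: 4-byte form → F3 99 93 B5.
Concatenated (16 bytes): E0 AA 88 EA A7 83 EB 98 8E EF A4 9E F3 99 93 B5.

E0 AA 88 EA A7 83 EB 98 8E EF A4 9E F3 99 93 B5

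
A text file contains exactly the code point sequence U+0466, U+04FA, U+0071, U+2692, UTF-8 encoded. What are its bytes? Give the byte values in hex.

D1 A6 D3 BA 71 E2 9A 92

U+0466: 2-byte form → D1 A6.
U+04FA: 2-byte form → D3 BA.
U+0071: 1-byte form → 71.
U+2692: 3-byte form → E2 9A 92.
Concatenated (8 bytes): D1 A6 D3 BA 71 E2 9A 92.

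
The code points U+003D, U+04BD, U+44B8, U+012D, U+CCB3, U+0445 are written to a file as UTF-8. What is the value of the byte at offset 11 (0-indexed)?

U+003D → 1-byte form 3D at offsets 0–0.
U+04BD → 2-byte form D2 BD at offsets 1–2.
U+44B8 → 3-byte form E4 92 B8 at offsets 3–5.
U+012D → 2-byte form C4 AD at offsets 6–7.
U+CCB3 → 3-byte form EC B2 B3 at offsets 8–10.
U+0445 → 2-byte form D1 85 at offsets 11–12.
Offset 11 falls in char 6's range; it's byte 1 of D1 85 = 0xD1.

0xD1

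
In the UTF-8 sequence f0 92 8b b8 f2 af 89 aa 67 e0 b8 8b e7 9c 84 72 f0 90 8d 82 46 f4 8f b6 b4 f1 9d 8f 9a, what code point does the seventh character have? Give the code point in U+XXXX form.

Offset 0: leading byte 0xF0 = 11110000 → 4-byte char #1 = F0 92 8B B8.
Offset 4: leading byte 0xF2 = 11110010 → 4-byte char #2 = F2 AF 89 AA.
Offset 8: leading byte 0x67 = 01100111 → 1-byte char #3 = 67.
Offset 9: leading byte 0xE0 = 11100000 → 3-byte char #4 = E0 B8 8B.
Offset 12: leading byte 0xE7 = 11100111 → 3-byte char #5 = E7 9C 84.
Offset 15: leading byte 0x72 = 01110010 → 1-byte char #6 = 72.
Offset 16: leading byte 0xF0 = 11110000 → 4-byte char #7 = F0 90 8D 82.
Leading byte 0xF0 = 11110000 matches 11110xxx → 4-byte sequence.
Byte 1: 0xF0 = 11110000, payload 000 (3 bits).
Byte 2: 0x90 = 10010000 (10xxxxxx ✓), payload 010000.
Byte 3: 0x8D = 10001101 (10xxxxxx ✓), payload 001101.
Byte 4: 0x82 = 10000010 (10xxxxxx ✓), payload 000010.
Concatenate: 000010000001101000010 = 0x10342 (21 bits → U+10342).

U+10342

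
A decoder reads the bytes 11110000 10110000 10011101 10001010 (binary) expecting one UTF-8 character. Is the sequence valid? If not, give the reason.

Leading byte 0xF0 = 11110000 → 4-byte form.
Continuation bytes 0xB0=10110000, 0x9D=10011101, 0x8A=10001010 all match 10xxxxxx.
Decoded value 0x3074A is ≥ 0x10000 (shortest form) and not a surrogate.

valid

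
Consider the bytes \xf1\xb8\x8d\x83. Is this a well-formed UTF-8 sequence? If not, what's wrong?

Leading byte 0xF1 = 11110001 → 4-byte form.
Continuation bytes 0xB8=10111000, 0x8D=10001101, 0x83=10000011 all match 10xxxxxx.
Decoded value 0x78343 is ≥ 0x10000 (shortest form) and not a surrogate.

valid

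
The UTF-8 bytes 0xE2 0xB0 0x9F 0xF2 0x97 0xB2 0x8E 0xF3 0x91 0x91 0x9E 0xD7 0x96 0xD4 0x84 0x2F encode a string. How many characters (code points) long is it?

Byte at offset 0: 0xE2 = 11100010 → 3-byte char (#1). Advance 3.
Byte at offset 3: 0xF2 = 11110010 → 4-byte char (#2). Advance 4.
Byte at offset 7: 0xF3 = 11110011 → 4-byte char (#3). Advance 4.
Byte at offset 11: 0xD7 = 11010111 → 2-byte char (#4). Advance 2.
Byte at offset 13: 0xD4 = 11010100 → 2-byte char (#5). Advance 2.
Byte at offset 15: 0x2F = 00101111 → 1-byte char (#6). Advance 1.
Reached end at offset 16 after 6 code points.

6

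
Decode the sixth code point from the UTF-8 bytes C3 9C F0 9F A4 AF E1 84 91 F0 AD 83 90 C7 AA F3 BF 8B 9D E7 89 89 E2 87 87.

Offset 0: leading byte 0xC3 = 11000011 → 2-byte char #1 = C3 9C.
Offset 2: leading byte 0xF0 = 11110000 → 4-byte char #2 = F0 9F A4 AF.
Offset 6: leading byte 0xE1 = 11100001 → 3-byte char #3 = E1 84 91.
Offset 9: leading byte 0xF0 = 11110000 → 4-byte char #4 = F0 AD 83 90.
Offset 13: leading byte 0xC7 = 11000111 → 2-byte char #5 = C7 AA.
Offset 15: leading byte 0xF3 = 11110011 → 4-byte char #6 = F3 BF 8B 9D.
Leading byte 0xF3 = 11110011 matches 11110xxx → 4-byte sequence.
Byte 1: 0xF3 = 11110011, payload 011 (3 bits).
Byte 2: 0xBF = 10111111 (10xxxxxx ✓), payload 111111.
Byte 3: 0x8B = 10001011 (10xxxxxx ✓), payload 001011.
Byte 4: 0x9D = 10011101 (10xxxxxx ✓), payload 011101.
Concatenate: 011111111001011011101 = 0xFF2DD (21 bits → U+FF2DD).

U+FF2DD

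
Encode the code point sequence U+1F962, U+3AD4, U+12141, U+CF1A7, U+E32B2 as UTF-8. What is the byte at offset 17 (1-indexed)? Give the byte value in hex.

1-indexed offset 17 is 0-indexed offset 16.
U+1F962 → 4-byte form F0 9F A5 A2 at offsets 0–3.
U+3AD4 → 3-byte form E3 AB 94 at offsets 4–6.
U+12141 → 4-byte form F0 92 85 81 at offsets 7–10.
U+CF1A7 → 4-byte form F3 8F 86 A7 at offsets 11–14.
U+E32B2 → 4-byte form F3 A3 8A B2 at offsets 15–18.
Offset 16 falls in char 5's range; it's byte 2 of F3 A3 8A B2 = 0xA3.

0xA3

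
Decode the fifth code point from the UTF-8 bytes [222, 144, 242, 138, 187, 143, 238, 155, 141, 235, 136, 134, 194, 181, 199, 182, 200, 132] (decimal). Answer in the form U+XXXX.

Offset 0: leading byte 0xDE = 11011110 → 2-byte char #1 = DE 90.
Offset 2: leading byte 0xF2 = 11110010 → 4-byte char #2 = F2 8A BB 8F.
Offset 6: leading byte 0xEE = 11101110 → 3-byte char #3 = EE 9B 8D.
Offset 9: leading byte 0xEB = 11101011 → 3-byte char #4 = EB 88 86.
Offset 12: leading byte 0xC2 = 11000010 → 2-byte char #5 = C2 B5.
Leading byte 0xC2 = 11000010 matches 110xxxxx → 2-byte sequence.
Byte 1: 0xC2 = 11000010, payload 00010 (5 bits).
Byte 2: 0xB5 = 10110101 (10xxxxxx ✓), payload 110101.
Concatenate: 00010110101 = 0xB5 (11 bits → U+00B5).

U+00B5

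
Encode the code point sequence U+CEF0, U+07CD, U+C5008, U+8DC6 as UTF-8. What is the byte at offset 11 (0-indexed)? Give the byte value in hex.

U+CEF0 → 3-byte form EC BB B0 at offsets 0–2.
U+07CD → 2-byte form DF 8D at offsets 3–4.
U+C5008 → 4-byte form F3 85 80 88 at offsets 5–8.
U+8DC6 → 3-byte form E8 B7 86 at offsets 9–11.
Offset 11 falls in char 4's range; it's byte 3 of E8 B7 86 = 0x86.

0x86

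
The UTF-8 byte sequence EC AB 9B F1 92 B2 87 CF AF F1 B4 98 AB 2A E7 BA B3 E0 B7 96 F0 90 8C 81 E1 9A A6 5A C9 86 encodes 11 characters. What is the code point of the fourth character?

Offset 0: leading byte 0xEC = 11101100 → 3-byte char #1 = EC AB 9B.
Offset 3: leading byte 0xF1 = 11110001 → 4-byte char #2 = F1 92 B2 87.
Offset 7: leading byte 0xCF = 11001111 → 2-byte char #3 = CF AF.
Offset 9: leading byte 0xF1 = 11110001 → 4-byte char #4 = F1 B4 98 AB.
Leading byte 0xF1 = 11110001 matches 11110xxx → 4-byte sequence.
Byte 1: 0xF1 = 11110001, payload 001 (3 bits).
Byte 2: 0xB4 = 10110100 (10xxxxxx ✓), payload 110100.
Byte 3: 0x98 = 10011000 (10xxxxxx ✓), payload 011000.
Byte 4: 0xAB = 10101011 (10xxxxxx ✓), payload 101011.
Concatenate: 001110100011000101011 = 0x7462B (21 bits → U+7462B).

U+7462B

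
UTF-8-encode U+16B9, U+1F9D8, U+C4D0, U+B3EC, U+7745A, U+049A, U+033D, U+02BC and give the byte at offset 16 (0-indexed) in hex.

U+16B9 → 3-byte form E1 9A B9 at offsets 0–2.
U+1F9D8 → 4-byte form F0 9F A7 98 at offsets 3–6.
U+C4D0 → 3-byte form EC 93 90 at offsets 7–9.
U+B3EC → 3-byte form EB 8F AC at offsets 10–12.
U+7745A → 4-byte form F1 B7 91 9A at offsets 13–16.
Offset 16 falls in char 5's range; it's byte 4 of F1 B7 91 9A = 0x9A.

0x9A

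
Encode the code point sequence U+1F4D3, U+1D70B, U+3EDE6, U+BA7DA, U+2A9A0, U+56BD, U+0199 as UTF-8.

F0 9F 93 93 F0 9D 9C 8B F0 BE B7 A6 F2 BA 9F 9A F0 AA A6 A0 E5 9A BD C6 99

U+1F4D3: 4-byte form → F0 9F 93 93.
U+1D70B: 4-byte form → F0 9D 9C 8B.
U+3EDE6: 4-byte form → F0 BE B7 A6.
U+BA7DA: 4-byte form → F2 BA 9F 9A.
U+2A9A0: 4-byte form → F0 AA A6 A0.
U+56BD: 3-byte form → E5 9A BD.
U+0199: 2-byte form → C6 99.
Concatenated (25 bytes): F0 9F 93 93 F0 9D 9C 8B F0 BE B7 A6 F2 BA 9F 9A F0 AA A6 A0 E5 9A BD C6 99.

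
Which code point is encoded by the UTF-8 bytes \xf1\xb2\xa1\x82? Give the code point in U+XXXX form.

Leading byte 0xF1 = 11110001 matches 11110xxx → 4-byte sequence.
Byte 1: 0xF1 = 11110001, payload 001 (3 bits).
Byte 2: 0xB2 = 10110010 (10xxxxxx ✓), payload 110010.
Byte 3: 0xA1 = 10100001 (10xxxxxx ✓), payload 100001.
Byte 4: 0x82 = 10000010 (10xxxxxx ✓), payload 000010.
Concatenate: 001110010100001000010 = 0x72842 (21 bits → U+72842).

U+72842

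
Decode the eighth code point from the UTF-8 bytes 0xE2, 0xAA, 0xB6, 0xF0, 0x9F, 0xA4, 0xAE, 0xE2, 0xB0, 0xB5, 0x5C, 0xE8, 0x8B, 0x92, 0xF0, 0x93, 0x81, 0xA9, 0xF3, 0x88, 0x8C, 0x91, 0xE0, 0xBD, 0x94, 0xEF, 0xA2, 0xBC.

Offset 0: leading byte 0xE2 = 11100010 → 3-byte char #1 = E2 AA B6.
Offset 3: leading byte 0xF0 = 11110000 → 4-byte char #2 = F0 9F A4 AE.
Offset 7: leading byte 0xE2 = 11100010 → 3-byte char #3 = E2 B0 B5.
Offset 10: leading byte 0x5C = 01011100 → 1-byte char #4 = 5C.
Offset 11: leading byte 0xE8 = 11101000 → 3-byte char #5 = E8 8B 92.
Offset 14: leading byte 0xF0 = 11110000 → 4-byte char #6 = F0 93 81 A9.
Offset 18: leading byte 0xF3 = 11110011 → 4-byte char #7 = F3 88 8C 91.
Offset 22: leading byte 0xE0 = 11100000 → 3-byte char #8 = E0 BD 94.
Leading byte 0xE0 = 11100000 matches 1110xxxx → 3-byte sequence.
Byte 1: 0xE0 = 11100000, payload 0000 (4 bits).
Byte 2: 0xBD = 10111101 (10xxxxxx ✓), payload 111101.
Byte 3: 0x94 = 10010100 (10xxxxxx ✓), payload 010100.
Concatenate: 0000111101010100 = 0xF54 (16 bits → U+0F54).

U+0F54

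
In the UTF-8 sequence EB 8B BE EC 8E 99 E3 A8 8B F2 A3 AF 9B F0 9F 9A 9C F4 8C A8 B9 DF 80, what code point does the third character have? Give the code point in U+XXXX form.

Offset 0: leading byte 0xEB = 11101011 → 3-byte char #1 = EB 8B BE.
Offset 3: leading byte 0xEC = 11101100 → 3-byte char #2 = EC 8E 99.
Offset 6: leading byte 0xE3 = 11100011 → 3-byte char #3 = E3 A8 8B.
Leading byte 0xE3 = 11100011 matches 1110xxxx → 3-byte sequence.
Byte 1: 0xE3 = 11100011, payload 0011 (4 bits).
Byte 2: 0xA8 = 10101000 (10xxxxxx ✓), payload 101000.
Byte 3: 0x8B = 10001011 (10xxxxxx ✓), payload 001011.
Concatenate: 0011101000001011 = 0x3A0B (16 bits → U+3A0B).

U+3A0B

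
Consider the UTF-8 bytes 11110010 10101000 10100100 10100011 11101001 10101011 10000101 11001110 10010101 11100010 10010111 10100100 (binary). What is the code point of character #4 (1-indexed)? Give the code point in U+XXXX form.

Offset 0: leading byte 0xF2 = 11110010 → 4-byte char #1 = F2 A8 A4 A3.
Offset 4: leading byte 0xE9 = 11101001 → 3-byte char #2 = E9 AB 85.
Offset 7: leading byte 0xCE = 11001110 → 2-byte char #3 = CE 95.
Offset 9: leading byte 0xE2 = 11100010 → 3-byte char #4 = E2 97 A4.
Leading byte 0xE2 = 11100010 matches 1110xxxx → 3-byte sequence.
Byte 1: 0xE2 = 11100010, payload 0010 (4 bits).
Byte 2: 0x97 = 10010111 (10xxxxxx ✓), payload 010111.
Byte 3: 0xA4 = 10100100 (10xxxxxx ✓), payload 100100.
Concatenate: 0010010111100100 = 0x25E4 (16 bits → U+25E4).

U+25E4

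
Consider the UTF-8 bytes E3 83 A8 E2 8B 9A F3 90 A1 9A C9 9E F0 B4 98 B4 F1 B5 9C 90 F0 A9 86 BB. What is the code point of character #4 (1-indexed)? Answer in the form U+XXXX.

U+025E

Offset 0: leading byte 0xE3 = 11100011 → 3-byte char #1 = E3 83 A8.
Offset 3: leading byte 0xE2 = 11100010 → 3-byte char #2 = E2 8B 9A.
Offset 6: leading byte 0xF3 = 11110011 → 4-byte char #3 = F3 90 A1 9A.
Offset 10: leading byte 0xC9 = 11001001 → 2-byte char #4 = C9 9E.
Leading byte 0xC9 = 11001001 matches 110xxxxx → 2-byte sequence.
Byte 1: 0xC9 = 11001001, payload 01001 (5 bits).
Byte 2: 0x9E = 10011110 (10xxxxxx ✓), payload 011110.
Concatenate: 01001011110 = 0x25E (11 bits → U+025E).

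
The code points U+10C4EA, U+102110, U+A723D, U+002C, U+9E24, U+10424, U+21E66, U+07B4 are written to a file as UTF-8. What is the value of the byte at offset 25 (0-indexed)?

U+10C4EA → 4-byte form F4 8C 93 AA at offsets 0–3.
U+102110 → 4-byte form F4 82 84 90 at offsets 4–7.
U+A723D → 4-byte form F2 A7 88 BD at offsets 8–11.
U+002C → 1-byte form 2C at offsets 12–12.
U+9E24 → 3-byte form E9 B8 A4 at offsets 13–15.
U+10424 → 4-byte form F0 90 90 A4 at offsets 16–19.
U+21E66 → 4-byte form F0 A1 B9 A6 at offsets 20–23.
U+07B4 → 2-byte form DE B4 at offsets 24–25.
Offset 25 falls in char 8's range; it's byte 2 of DE B4 = 0xB4.

0xB4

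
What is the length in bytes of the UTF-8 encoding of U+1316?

3

U+1316 = 0x1316. UTF-8 uses 1 byte below 0x80, 2 below 0x800, 3 below 0x10000, 4 up to 0x10FFFF. 0x1316 is in U+0800–U+FFFF → 3 bytes.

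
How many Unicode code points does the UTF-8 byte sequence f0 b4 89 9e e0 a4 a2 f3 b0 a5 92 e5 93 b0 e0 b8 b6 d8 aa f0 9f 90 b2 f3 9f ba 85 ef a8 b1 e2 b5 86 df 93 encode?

11

Byte at offset 0: 0xF0 = 11110000 → 4-byte char (#1). Advance 4.
Byte at offset 4: 0xE0 = 11100000 → 3-byte char (#2). Advance 3.
Byte at offset 7: 0xF3 = 11110011 → 4-byte char (#3). Advance 4.
Byte at offset 11: 0xE5 = 11100101 → 3-byte char (#4). Advance 3.
Byte at offset 14: 0xE0 = 11100000 → 3-byte char (#5). Advance 3.
Byte at offset 17: 0xD8 = 11011000 → 2-byte char (#6). Advance 2.
Byte at offset 19: 0xF0 = 11110000 → 4-byte char (#7). Advance 4.
Byte at offset 23: 0xF3 = 11110011 → 4-byte char (#8). Advance 4.
Byte at offset 27: 0xEF = 11101111 → 3-byte char (#9). Advance 3.
Byte at offset 30: 0xE2 = 11100010 → 3-byte char (#10). Advance 3.
Byte at offset 33: 0xDF = 11011111 → 2-byte char (#11). Advance 2.
Reached end at offset 35 after 11 code points.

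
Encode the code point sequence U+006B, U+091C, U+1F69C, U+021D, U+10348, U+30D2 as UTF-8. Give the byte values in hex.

6B E0 A4 9C F0 9F 9A 9C C8 9D F0 90 8D 88 E3 83 92

U+006B: 1-byte form → 6B.
U+091C: 3-byte form → E0 A4 9C.
U+1F69C: 4-byte form → F0 9F 9A 9C.
U+021D: 2-byte form → C8 9D.
U+10348: 4-byte form → F0 90 8D 88.
U+30D2: 3-byte form → E3 83 92.
Concatenated (17 bytes): 6B E0 A4 9C F0 9F 9A 9C C8 9D F0 90 8D 88 E3 83 92.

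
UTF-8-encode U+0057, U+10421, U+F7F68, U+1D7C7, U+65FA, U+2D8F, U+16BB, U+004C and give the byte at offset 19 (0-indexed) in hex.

0xE1

U+0057 → 1-byte form 57 at offsets 0–0.
U+10421 → 4-byte form F0 90 90 A1 at offsets 1–4.
U+F7F68 → 4-byte form F3 B7 BD A8 at offsets 5–8.
U+1D7C7 → 4-byte form F0 9D 9F 87 at offsets 9–12.
U+65FA → 3-byte form E6 97 BA at offsets 13–15.
U+2D8F → 3-byte form E2 B6 8F at offsets 16–18.
U+16BB → 3-byte form E1 9A BB at offsets 19–21.
Offset 19 falls in char 7's range; it's byte 1 of E1 9A BB = 0xE1.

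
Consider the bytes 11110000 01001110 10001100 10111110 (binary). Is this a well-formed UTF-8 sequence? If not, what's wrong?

Leading byte 0xF0 = 11110000 → 4-byte form.
Byte 2 is 0x4E = 01001110, which is not 10xxxxxx — expected a continuation byte.

invalid (non-continuation byte where continuation expected)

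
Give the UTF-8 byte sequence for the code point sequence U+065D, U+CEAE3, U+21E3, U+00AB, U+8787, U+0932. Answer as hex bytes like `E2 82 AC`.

U+065D: 2-byte form → D9 9D.
U+CEAE3: 4-byte form → F3 8E AB A3.
U+21E3: 3-byte form → E2 87 A3.
U+00AB: 2-byte form → C2 AB.
U+8787: 3-byte form → E8 9E 87.
U+0932: 3-byte form → E0 A4 B2.
Concatenated (17 bytes): D9 9D F3 8E AB A3 E2 87 A3 C2 AB E8 9E 87 E0 A4 B2.

D9 9D F3 8E AB A3 E2 87 A3 C2 AB E8 9E 87 E0 A4 B2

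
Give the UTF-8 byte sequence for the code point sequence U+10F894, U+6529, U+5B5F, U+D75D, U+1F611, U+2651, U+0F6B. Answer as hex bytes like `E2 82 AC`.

U+10F894: 4-byte form → F4 8F A2 94.
U+6529: 3-byte form → E6 94 A9.
U+5B5F: 3-byte form → E5 AD 9F.
U+D75D: 3-byte form → ED 9D 9D.
U+1F611: 4-byte form → F0 9F 98 91.
U+2651: 3-byte form → E2 99 91.
U+0F6B: 3-byte form → E0 BD AB.
Concatenated (23 bytes): F4 8F A2 94 E6 94 A9 E5 AD 9F ED 9D 9D F0 9F 98 91 E2 99 91 E0 BD AB.

F4 8F A2 94 E6 94 A9 E5 AD 9F ED 9D 9D F0 9F 98 91 E2 99 91 E0 BD AB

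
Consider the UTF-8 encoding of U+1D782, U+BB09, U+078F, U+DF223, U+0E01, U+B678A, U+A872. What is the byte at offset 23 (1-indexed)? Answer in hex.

0xB2

1-indexed offset 23 is 0-indexed offset 22.
U+1D782 → 4-byte form F0 9D 9E 82 at offsets 0–3.
U+BB09 → 3-byte form EB AC 89 at offsets 4–6.
U+078F → 2-byte form DE 8F at offsets 7–8.
U+DF223 → 4-byte form F3 9F 88 A3 at offsets 9–12.
U+0E01 → 3-byte form E0 B8 81 at offsets 13–15.
U+B678A → 4-byte form F2 B6 9E 8A at offsets 16–19.
U+A872 → 3-byte form EA A1 B2 at offsets 20–22.
Offset 22 falls in char 7's range; it's byte 3 of EA A1 B2 = 0xB2.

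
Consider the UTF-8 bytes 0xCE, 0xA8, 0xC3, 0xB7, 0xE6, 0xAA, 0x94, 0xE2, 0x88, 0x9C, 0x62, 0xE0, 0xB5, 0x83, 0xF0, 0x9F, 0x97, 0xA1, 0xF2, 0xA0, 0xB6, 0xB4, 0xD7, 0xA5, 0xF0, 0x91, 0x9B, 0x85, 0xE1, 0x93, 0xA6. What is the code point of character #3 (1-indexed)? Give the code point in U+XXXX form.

Offset 0: leading byte 0xCE = 11001110 → 2-byte char #1 = CE A8.
Offset 2: leading byte 0xC3 = 11000011 → 2-byte char #2 = C3 B7.
Offset 4: leading byte 0xE6 = 11100110 → 3-byte char #3 = E6 AA 94.
Leading byte 0xE6 = 11100110 matches 1110xxxx → 3-byte sequence.
Byte 1: 0xE6 = 11100110, payload 0110 (4 bits).
Byte 2: 0xAA = 10101010 (10xxxxxx ✓), payload 101010.
Byte 3: 0x94 = 10010100 (10xxxxxx ✓), payload 010100.
Concatenate: 0110101010010100 = 0x6A94 (16 bits → U+6A94).

U+6A94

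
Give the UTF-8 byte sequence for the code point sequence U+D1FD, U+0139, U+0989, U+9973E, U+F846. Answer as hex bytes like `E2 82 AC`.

ED 87 BD C4 B9 E0 A6 89 F2 99 9C BE EF A1 86

U+D1FD: 3-byte form → ED 87 BD.
U+0139: 2-byte form → C4 B9.
U+0989: 3-byte form → E0 A6 89.
U+9973E: 4-byte form → F2 99 9C BE.
U+F846: 3-byte form → EF A1 86.
Concatenated (15 bytes): ED 87 BD C4 B9 E0 A6 89 F2 99 9C BE EF A1 86.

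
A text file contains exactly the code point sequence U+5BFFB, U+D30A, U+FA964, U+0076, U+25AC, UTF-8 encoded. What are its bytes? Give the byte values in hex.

F1 9B BF BB ED 8C 8A F3 BA A5 A4 76 E2 96 AC

U+5BFFB: 4-byte form → F1 9B BF BB.
U+D30A: 3-byte form → ED 8C 8A.
U+FA964: 4-byte form → F3 BA A5 A4.
U+0076: 1-byte form → 76.
U+25AC: 3-byte form → E2 96 AC.
Concatenated (15 bytes): F1 9B BF BB ED 8C 8A F3 BA A5 A4 76 E2 96 AC.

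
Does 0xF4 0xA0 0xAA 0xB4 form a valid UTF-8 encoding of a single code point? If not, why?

Leading byte 0xF4 = 11110100 → 4-byte form.
Payload = 0x120AB4, which exceeds U+10FFFF, the maximum Unicode code point. (Leading bytes F5–FF, or F4 followed by ≥ 0x90, are invalid.)

invalid (encodes a value above U+10FFFF)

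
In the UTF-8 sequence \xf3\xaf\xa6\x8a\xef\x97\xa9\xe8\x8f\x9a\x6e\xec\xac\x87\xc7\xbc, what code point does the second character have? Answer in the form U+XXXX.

Offset 0: leading byte 0xF3 = 11110011 → 4-byte char #1 = F3 AF A6 8A.
Offset 4: leading byte 0xEF = 11101111 → 3-byte char #2 = EF 97 A9.
Leading byte 0xEF = 11101111 matches 1110xxxx → 3-byte sequence.
Byte 1: 0xEF = 11101111, payload 1111 (4 bits).
Byte 2: 0x97 = 10010111 (10xxxxxx ✓), payload 010111.
Byte 3: 0xA9 = 10101001 (10xxxxxx ✓), payload 101001.
Concatenate: 1111010111101001 = 0xF5E9 (16 bits → U+F5E9).

U+F5E9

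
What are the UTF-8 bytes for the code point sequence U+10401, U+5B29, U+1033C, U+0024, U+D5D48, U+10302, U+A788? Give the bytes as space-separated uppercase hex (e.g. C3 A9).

F0 90 90 81 E5 AC A9 F0 90 8C BC 24 F3 95 B5 88 F0 90 8C 82 EA 9E 88

U+10401: 4-byte form → F0 90 90 81.
U+5B29: 3-byte form → E5 AC A9.
U+1033C: 4-byte form → F0 90 8C BC.
U+0024: 1-byte form → 24.
U+D5D48: 4-byte form → F3 95 B5 88.
U+10302: 4-byte form → F0 90 8C 82.
U+A788: 3-byte form → EA 9E 88.
Concatenated (23 bytes): F0 90 90 81 E5 AC A9 F0 90 8C BC 24 F3 95 B5 88 F0 90 8C 82 EA 9E 88.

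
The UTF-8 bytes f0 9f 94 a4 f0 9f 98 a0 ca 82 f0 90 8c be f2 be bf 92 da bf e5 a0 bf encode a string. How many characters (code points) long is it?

7

Byte at offset 0: 0xF0 = 11110000 → 4-byte char (#1). Advance 4.
Byte at offset 4: 0xF0 = 11110000 → 4-byte char (#2). Advance 4.
Byte at offset 8: 0xCA = 11001010 → 2-byte char (#3). Advance 2.
Byte at offset 10: 0xF0 = 11110000 → 4-byte char (#4). Advance 4.
Byte at offset 14: 0xF2 = 11110010 → 4-byte char (#5). Advance 4.
Byte at offset 18: 0xDA = 11011010 → 2-byte char (#6). Advance 2.
Byte at offset 20: 0xE5 = 11100101 → 3-byte char (#7). Advance 3.
Reached end at offset 23 after 7 code points.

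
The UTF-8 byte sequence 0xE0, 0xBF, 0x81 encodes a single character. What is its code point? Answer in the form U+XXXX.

U+0FC1

Leading byte 0xE0 = 11100000 matches 1110xxxx → 3-byte sequence.
Byte 1: 0xE0 = 11100000, payload 0000 (4 bits).
Byte 2: 0xBF = 10111111 (10xxxxxx ✓), payload 111111.
Byte 3: 0x81 = 10000001 (10xxxxxx ✓), payload 000001.
Concatenate: 0000111111000001 = 0xFC1 (16 bits → U+0FC1).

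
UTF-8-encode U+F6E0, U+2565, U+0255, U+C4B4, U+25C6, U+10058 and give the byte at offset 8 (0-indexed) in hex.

0xEC

U+F6E0 → 3-byte form EF 9B A0 at offsets 0–2.
U+2565 → 3-byte form E2 95 A5 at offsets 3–5.
U+0255 → 2-byte form C9 95 at offsets 6–7.
U+C4B4 → 3-byte form EC 92 B4 at offsets 8–10.
Offset 8 falls in char 4's range; it's byte 1 of EC 92 B4 = 0xEC.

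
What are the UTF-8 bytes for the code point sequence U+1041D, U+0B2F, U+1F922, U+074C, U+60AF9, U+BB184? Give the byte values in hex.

U+1041D: 4-byte form → F0 90 90 9D.
U+0B2F: 3-byte form → E0 AC AF.
U+1F922: 4-byte form → F0 9F A4 A2.
U+074C: 2-byte form → DD 8C.
U+60AF9: 4-byte form → F1 A0 AB B9.
U+BB184: 4-byte form → F2 BB 86 84.
Concatenated (21 bytes): F0 90 90 9D E0 AC AF F0 9F A4 A2 DD 8C F1 A0 AB B9 F2 BB 86 84.

F0 90 90 9D E0 AC AF F0 9F A4 A2 DD 8C F1 A0 AB B9 F2 BB 86 84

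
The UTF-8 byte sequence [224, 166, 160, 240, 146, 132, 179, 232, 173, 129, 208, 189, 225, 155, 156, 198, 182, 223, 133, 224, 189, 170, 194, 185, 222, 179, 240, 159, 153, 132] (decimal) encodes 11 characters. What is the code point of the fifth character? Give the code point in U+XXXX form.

U+16DC

Offset 0: leading byte 0xE0 = 11100000 → 3-byte char #1 = E0 A6 A0.
Offset 3: leading byte 0xF0 = 11110000 → 4-byte char #2 = F0 92 84 B3.
Offset 7: leading byte 0xE8 = 11101000 → 3-byte char #3 = E8 AD 81.
Offset 10: leading byte 0xD0 = 11010000 → 2-byte char #4 = D0 BD.
Offset 12: leading byte 0xE1 = 11100001 → 3-byte char #5 = E1 9B 9C.
Leading byte 0xE1 = 11100001 matches 1110xxxx → 3-byte sequence.
Byte 1: 0xE1 = 11100001, payload 0001 (4 bits).
Byte 2: 0x9B = 10011011 (10xxxxxx ✓), payload 011011.
Byte 3: 0x9C = 10011100 (10xxxxxx ✓), payload 011100.
Concatenate: 0001011011011100 = 0x16DC (16 bits → U+16DC).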